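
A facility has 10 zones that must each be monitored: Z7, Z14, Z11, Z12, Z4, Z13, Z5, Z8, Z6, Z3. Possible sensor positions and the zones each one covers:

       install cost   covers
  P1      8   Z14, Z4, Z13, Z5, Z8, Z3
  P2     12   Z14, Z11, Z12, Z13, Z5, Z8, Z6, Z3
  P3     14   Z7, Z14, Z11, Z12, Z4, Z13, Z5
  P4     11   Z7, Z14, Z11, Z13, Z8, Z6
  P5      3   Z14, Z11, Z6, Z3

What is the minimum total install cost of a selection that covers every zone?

P1, P3, P5 cover every zone at install cost 8 + 14 + 3 = 25.
Any cover uses at least 2 sensor positions; among all covering selections none totals below 25.

25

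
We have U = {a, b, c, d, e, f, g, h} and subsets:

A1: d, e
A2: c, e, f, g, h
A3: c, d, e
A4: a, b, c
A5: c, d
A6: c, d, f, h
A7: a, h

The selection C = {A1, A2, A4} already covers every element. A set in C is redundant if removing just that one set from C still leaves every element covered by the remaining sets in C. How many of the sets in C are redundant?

0

Drop A1: d uncovered — not redundant.
Drop A2: f, g, h uncovered — not redundant.
Drop A4: a, b uncovered — not redundant.
None of the sets in C is redundant.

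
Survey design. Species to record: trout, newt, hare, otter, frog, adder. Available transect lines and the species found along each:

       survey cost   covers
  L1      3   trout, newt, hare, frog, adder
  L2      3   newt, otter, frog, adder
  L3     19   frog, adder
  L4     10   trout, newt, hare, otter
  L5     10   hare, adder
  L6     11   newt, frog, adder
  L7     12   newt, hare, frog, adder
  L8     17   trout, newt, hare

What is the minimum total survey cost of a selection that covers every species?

L1, L2 cover every species at survey cost 3 + 3 = 6.
Any cover uses at least 2 transects; among all covering selections none totals below 6.

6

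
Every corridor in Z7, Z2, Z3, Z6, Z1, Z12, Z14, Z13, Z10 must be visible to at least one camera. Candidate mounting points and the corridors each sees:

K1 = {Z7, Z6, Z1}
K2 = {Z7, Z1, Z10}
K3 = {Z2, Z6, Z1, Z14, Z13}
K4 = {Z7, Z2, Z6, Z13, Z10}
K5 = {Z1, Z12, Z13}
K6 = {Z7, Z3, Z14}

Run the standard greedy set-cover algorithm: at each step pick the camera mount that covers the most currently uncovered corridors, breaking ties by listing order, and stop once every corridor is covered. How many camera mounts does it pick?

4

Pick 1: K3 covers 5 new corridors (Z2, Z6, Z1, Z14, Z13).
Pick 2: K2 covers 2 new corridors (Z7, Z10).
Pick 3: K5 covers 1 new corridors (Z12).
Pick 4: K6 covers 1 new corridors (Z3).
Greedy uses 4 camera mounts. (The true minimum is 3.)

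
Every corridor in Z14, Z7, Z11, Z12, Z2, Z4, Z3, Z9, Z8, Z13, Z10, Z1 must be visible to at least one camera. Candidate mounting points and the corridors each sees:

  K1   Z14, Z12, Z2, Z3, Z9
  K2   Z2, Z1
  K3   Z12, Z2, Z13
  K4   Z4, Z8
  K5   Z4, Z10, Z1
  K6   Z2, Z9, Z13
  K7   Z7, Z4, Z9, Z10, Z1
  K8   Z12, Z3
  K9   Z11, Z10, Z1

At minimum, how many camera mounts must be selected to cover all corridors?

5

K1, K3, K4, K7, K9 together cover {Z14, Z7, Z11, Z12, Z2, Z4, Z3, Z9, Z8, Z13, Z10, Z1} — every corridor.
No 4 of the 9 camera mounts cover everything (all 126 size-4 selections fall short), so 5 is minimum.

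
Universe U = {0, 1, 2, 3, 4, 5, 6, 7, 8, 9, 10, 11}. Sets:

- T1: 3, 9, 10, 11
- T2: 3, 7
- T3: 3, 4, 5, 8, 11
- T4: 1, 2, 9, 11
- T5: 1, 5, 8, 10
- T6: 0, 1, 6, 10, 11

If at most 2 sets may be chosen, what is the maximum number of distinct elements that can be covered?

9

Choosing T3, T6 covers {0, 1, 3, 4, 5, 6, 8, 10, 11} — 9 elements.
No choice of 2 sets does better; here 2, 7, 9 are left uncovered.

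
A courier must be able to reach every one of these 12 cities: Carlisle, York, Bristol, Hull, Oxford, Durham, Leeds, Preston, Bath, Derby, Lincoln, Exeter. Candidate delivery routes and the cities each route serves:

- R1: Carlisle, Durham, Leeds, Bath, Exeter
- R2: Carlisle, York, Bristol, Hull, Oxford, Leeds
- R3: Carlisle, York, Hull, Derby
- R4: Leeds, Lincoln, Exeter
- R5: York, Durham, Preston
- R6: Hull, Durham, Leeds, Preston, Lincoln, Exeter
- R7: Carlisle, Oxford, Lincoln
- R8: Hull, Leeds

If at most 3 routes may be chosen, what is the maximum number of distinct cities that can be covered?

Choosing R1, R2, R6 covers {Carlisle, York, Bristol, Hull, Oxford, Durham, Leeds, Preston, Bath, Lincoln, Exeter} — 11 cities.
No choice of 3 routes does better; here Derby is left uncovered.

11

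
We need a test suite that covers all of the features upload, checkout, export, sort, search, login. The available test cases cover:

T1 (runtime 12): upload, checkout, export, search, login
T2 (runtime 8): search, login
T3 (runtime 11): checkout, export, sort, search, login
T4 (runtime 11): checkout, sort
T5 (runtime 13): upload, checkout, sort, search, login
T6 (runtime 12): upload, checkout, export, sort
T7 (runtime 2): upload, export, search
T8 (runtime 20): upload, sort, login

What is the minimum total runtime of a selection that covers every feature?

13

T3, T7 cover every feature at runtime 11 + 2 = 13.
Any cover uses at least 2 test cases; among all covering selections none totals below 13.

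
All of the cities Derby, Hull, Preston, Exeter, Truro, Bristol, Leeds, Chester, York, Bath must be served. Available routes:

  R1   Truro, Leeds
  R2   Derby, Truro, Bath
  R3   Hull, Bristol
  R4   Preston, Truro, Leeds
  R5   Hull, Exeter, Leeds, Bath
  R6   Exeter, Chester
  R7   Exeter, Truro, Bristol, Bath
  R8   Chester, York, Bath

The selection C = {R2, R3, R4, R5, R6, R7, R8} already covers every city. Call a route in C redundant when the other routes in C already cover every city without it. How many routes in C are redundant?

4

Drop R2: Derby uncovered — not redundant.
Drop R3: the rest still cover every city — redundant.
Drop R4: Preston uncovered — not redundant.
Drop R5: the rest still cover every city — redundant.
Drop R6: the rest still cover every city — redundant.
Drop R7: the rest still cover every city — redundant.
Drop R8: York uncovered — not redundant.
4 redundant: R3, R5, R6, R7.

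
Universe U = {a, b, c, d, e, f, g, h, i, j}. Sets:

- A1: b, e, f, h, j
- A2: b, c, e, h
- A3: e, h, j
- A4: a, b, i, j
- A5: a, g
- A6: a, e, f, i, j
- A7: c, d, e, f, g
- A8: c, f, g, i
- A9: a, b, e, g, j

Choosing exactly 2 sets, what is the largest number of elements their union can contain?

9

Choosing A4, A7 covers {a, b, c, d, e, f, g, i, j} — 9 elements.
No choice of 2 sets does better; here h is left uncovered.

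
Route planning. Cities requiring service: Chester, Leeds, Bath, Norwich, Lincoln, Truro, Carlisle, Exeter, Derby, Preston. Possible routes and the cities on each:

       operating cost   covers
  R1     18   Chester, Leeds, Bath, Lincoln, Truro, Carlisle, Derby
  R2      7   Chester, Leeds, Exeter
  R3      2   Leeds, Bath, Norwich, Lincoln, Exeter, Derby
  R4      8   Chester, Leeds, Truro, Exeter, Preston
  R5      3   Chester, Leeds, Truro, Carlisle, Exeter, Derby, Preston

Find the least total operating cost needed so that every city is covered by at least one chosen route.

R3, R5 cover every city at operating cost 2 + 3 = 5.
Any cover uses at least 2 routes; among all covering selections none totals below 5.

5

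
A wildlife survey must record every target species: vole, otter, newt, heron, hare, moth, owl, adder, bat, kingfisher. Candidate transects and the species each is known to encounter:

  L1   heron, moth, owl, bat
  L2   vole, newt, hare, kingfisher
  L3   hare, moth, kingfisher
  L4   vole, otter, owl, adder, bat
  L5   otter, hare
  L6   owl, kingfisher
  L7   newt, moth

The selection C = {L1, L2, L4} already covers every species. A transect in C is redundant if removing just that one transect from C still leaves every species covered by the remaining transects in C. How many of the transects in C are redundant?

Drop L1: heron, moth uncovered — not redundant.
Drop L2: newt, hare, kingfisher uncovered — not redundant.
Drop L4: otter, adder uncovered — not redundant.
None of the transects in C is redundant.

0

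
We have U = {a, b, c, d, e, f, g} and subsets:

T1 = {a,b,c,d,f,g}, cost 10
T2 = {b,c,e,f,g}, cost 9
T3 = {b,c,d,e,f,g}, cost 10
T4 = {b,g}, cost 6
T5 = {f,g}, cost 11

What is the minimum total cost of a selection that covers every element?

T1, T2 cover every element at cost 10 + 9 = 19.
Any cover uses at least 2 sets; among all covering selections none totals below 19.

19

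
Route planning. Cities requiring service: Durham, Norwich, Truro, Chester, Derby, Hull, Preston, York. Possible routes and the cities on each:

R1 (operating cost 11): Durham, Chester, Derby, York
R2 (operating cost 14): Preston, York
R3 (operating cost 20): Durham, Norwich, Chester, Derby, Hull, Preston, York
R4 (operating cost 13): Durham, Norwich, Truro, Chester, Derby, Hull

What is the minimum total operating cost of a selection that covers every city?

27

R2, R4 cover every city at operating cost 14 + 13 = 27.
Any cover uses at least 2 routes; among all covering selections none totals below 27.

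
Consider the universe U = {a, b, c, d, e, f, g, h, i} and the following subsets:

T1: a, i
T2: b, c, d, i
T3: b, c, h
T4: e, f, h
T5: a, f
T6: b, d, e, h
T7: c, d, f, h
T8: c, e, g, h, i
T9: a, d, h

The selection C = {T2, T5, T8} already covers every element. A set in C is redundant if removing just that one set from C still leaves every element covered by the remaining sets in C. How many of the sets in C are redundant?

Drop T2: b, d uncovered — not redundant.
Drop T5: a, f uncovered — not redundant.
Drop T8: e, g, h uncovered — not redundant.
None of the sets in C is redundant.

0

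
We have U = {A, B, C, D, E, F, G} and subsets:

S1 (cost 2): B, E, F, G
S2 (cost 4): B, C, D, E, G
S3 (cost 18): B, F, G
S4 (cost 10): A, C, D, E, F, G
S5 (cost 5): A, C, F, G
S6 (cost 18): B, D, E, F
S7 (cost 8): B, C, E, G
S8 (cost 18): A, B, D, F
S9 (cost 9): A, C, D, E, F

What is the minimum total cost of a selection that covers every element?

S2, S5 cover every element at cost 4 + 5 = 9.
Any cover uses at least 2 sets; among all covering selections none totals below 9.
Greedy by coverage-per-cost would pick S1, S2, S5 for 11 — worse than the optimum 9.

9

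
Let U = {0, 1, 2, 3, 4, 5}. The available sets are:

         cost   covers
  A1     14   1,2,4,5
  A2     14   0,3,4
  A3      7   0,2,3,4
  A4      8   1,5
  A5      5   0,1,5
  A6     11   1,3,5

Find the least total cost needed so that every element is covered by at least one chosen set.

12

A3, A5 cover every element at cost 7 + 5 = 12.
Any cover uses at least 2 sets; among all covering selections none totals below 12.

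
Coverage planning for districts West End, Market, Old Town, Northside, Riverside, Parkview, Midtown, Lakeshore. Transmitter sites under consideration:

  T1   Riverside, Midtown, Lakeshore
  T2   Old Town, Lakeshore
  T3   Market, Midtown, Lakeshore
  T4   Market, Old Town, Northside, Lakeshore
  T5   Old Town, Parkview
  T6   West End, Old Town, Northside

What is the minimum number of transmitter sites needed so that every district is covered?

4

T1, T3, T5, T6 together cover {West End, Market, Old Town, Northside, Riverside, Parkview, Midtown, Lakeshore} — every district.
No 3 of the 6 transmitter sites cover everything (all 20 triples fall short), so 4 is minimum.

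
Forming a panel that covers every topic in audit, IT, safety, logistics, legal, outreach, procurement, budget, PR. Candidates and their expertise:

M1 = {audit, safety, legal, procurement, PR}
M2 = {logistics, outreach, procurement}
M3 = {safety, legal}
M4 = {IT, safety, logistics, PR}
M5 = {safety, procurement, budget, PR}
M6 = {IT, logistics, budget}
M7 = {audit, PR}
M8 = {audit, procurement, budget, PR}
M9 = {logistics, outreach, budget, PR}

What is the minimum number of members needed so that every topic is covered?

3

M1, M2, M6 together cover {audit, IT, safety, logistics, legal, outreach, procurement, budget, PR} — every topic.
No 2 of the 9 members cover everything (all 36 pairs fall short), so 3 is minimum.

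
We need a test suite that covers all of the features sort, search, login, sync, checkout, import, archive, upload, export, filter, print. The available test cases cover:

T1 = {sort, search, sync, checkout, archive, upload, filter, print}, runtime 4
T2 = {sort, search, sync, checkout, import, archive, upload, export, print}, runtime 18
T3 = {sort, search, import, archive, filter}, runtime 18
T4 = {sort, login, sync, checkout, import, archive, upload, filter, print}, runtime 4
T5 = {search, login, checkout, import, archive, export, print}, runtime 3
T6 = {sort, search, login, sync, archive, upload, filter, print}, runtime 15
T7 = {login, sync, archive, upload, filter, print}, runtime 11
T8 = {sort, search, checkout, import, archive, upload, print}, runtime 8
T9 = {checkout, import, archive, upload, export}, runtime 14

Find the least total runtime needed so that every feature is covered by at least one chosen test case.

T1, T5 cover every feature at runtime 4 + 3 = 7.
Any cover uses at least 2 test cases; among all covering selections none totals below 7.

7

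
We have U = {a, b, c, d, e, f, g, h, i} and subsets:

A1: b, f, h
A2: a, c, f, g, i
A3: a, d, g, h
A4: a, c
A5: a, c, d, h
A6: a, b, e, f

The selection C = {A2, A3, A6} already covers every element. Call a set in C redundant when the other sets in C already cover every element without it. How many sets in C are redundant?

0

Drop A2: c, i uncovered — not redundant.
Drop A3: d, h uncovered — not redundant.
Drop A6: b, e uncovered — not redundant.
None of the sets in C is redundant.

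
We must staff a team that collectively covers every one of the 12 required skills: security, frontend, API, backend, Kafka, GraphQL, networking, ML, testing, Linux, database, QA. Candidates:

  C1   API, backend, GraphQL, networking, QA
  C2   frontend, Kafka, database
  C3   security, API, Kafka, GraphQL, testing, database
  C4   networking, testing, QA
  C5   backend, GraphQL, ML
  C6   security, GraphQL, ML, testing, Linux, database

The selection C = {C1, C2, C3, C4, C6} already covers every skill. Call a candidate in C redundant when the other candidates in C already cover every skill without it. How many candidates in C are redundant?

2

Drop C1: backend uncovered — not redundant.
Drop C2: frontend uncovered — not redundant.
Drop C3: the rest still cover every skill — redundant.
Drop C4: the rest still cover every skill — redundant.
Drop C6: ML, Linux uncovered — not redundant.
2 redundant: C3, C4.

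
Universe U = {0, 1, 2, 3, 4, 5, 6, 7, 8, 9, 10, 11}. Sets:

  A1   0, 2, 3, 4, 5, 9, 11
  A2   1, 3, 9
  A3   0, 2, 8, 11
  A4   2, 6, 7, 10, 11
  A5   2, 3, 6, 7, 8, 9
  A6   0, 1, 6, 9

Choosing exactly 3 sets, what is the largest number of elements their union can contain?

11

Choosing A1, A2, A4 covers {0, 1, 2, 3, 4, 5, 6, 7, 9, 10, 11} — 11 elements.
No choice of 3 sets does better; here 8 is left uncovered.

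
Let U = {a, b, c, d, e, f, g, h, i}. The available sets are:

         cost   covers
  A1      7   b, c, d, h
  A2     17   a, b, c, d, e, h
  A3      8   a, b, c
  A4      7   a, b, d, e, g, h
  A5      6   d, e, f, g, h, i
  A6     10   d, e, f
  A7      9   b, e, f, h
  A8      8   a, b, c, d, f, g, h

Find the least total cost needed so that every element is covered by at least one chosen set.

14

A3, A5 cover every element at cost 8 + 6 = 14.
Any cover uses at least 2 sets; among all covering selections none totals below 14.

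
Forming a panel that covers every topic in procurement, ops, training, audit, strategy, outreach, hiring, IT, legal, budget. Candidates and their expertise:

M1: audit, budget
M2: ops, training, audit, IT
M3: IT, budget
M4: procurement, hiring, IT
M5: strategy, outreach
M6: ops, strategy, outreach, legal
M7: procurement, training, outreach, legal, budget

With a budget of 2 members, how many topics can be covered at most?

Choosing M2, M7 covers {procurement, ops, training, audit, outreach, IT, legal, budget} — 8 topics.
No choice of 2 members does better; here strategy, hiring are left uncovered.

8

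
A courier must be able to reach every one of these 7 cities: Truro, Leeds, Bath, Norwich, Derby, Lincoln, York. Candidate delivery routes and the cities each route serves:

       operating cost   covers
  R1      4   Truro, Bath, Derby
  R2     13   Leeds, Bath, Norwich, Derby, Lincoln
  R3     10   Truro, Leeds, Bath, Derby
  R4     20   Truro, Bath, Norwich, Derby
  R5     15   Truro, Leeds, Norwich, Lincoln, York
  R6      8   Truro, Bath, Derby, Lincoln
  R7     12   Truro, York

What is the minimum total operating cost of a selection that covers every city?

19

R1, R5 cover every city at operating cost 4 + 15 = 19.
Any cover uses at least 2 routes; among all covering selections none totals below 19.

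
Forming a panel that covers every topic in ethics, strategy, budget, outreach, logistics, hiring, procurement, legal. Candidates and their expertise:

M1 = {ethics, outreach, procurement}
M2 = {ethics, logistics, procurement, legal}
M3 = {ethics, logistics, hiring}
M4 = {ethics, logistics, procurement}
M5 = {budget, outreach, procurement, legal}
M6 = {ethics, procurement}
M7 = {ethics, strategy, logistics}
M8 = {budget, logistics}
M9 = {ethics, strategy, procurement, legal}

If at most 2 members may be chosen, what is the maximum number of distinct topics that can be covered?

Choosing M3, M5 covers {ethics, budget, outreach, logistics, hiring, procurement, legal} — 7 topics.
No choice of 2 members does better; here strategy is left uncovered.

7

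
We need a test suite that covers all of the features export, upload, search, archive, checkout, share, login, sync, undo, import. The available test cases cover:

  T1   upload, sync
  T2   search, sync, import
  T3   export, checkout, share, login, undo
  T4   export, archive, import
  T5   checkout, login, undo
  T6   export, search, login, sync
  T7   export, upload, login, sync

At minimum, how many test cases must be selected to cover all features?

T1, T2, T3, T4 together cover {export, upload, search, archive, checkout, share, login, sync, undo, import} — every feature.
No 3 of the 7 test cases cover everything (all 35 triples fall short), so 4 is minimum.

4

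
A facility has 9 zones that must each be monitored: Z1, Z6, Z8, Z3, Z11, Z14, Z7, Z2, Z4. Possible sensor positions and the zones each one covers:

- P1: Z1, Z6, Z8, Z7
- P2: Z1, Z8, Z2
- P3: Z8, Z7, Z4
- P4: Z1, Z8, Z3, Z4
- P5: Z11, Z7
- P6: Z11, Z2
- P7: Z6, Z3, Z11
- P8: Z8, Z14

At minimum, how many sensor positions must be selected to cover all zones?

4

P1, P4, P6, P8 together cover {Z1, Z6, Z8, Z3, Z11, Z14, Z7, Z2, Z4} — every zone.
No 3 of the 8 sensor positions cover everything (all 56 triples fall short), so 4 is minimum.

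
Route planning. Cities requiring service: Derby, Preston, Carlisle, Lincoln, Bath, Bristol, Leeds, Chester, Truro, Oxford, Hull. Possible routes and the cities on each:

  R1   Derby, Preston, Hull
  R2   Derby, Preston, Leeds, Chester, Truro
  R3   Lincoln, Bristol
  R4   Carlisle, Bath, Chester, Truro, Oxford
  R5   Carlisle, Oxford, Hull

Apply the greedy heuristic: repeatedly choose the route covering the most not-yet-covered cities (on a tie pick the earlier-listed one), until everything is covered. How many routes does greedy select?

4

Pick 1: R2 covers 5 new cities (Derby, Preston, Leeds, Chester, Truro).
Pick 2: R4 covers 3 new cities (Carlisle, Bath, Oxford).
Pick 3: R3 covers 2 new cities (Lincoln, Bristol).
Pick 4: R1 covers 1 new cities (Hull).
Greedy uses 4 routes.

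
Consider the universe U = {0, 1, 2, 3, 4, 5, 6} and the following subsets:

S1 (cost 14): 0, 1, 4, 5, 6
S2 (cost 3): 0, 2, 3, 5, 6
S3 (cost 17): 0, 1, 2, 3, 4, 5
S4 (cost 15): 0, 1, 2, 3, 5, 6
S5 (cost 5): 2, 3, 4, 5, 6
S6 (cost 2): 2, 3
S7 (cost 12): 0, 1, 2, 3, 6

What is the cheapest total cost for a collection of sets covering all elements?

S1, S6 cover every element at cost 14 + 2 = 16.
Any cover uses at least 2 sets; among all covering selections none totals below 16.

16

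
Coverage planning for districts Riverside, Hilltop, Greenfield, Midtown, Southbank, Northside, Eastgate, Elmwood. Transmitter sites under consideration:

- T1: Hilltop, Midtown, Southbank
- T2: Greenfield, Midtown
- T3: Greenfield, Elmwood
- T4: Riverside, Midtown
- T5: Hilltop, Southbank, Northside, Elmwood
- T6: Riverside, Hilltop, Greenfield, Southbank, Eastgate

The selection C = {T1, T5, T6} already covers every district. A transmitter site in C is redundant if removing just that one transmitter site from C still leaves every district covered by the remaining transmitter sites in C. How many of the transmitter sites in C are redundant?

Drop T1: Midtown uncovered — not redundant.
Drop T5: Northside, Elmwood uncovered — not redundant.
Drop T6: Riverside, Greenfield, Eastgate uncovered — not redundant.
None of the transmitter sites in C is redundant.

0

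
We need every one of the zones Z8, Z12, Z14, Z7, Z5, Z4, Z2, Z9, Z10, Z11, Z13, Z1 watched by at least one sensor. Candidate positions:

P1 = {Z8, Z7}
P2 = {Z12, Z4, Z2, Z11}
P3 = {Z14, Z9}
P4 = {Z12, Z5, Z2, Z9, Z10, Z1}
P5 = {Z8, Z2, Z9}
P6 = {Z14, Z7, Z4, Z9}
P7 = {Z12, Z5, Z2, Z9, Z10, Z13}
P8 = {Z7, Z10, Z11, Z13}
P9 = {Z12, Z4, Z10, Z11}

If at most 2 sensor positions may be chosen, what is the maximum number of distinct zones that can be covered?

9

Choosing P4, P6 covers {Z12, Z14, Z7, Z5, Z4, Z2, Z9, Z10, Z1} — 9 zones.
No choice of 2 sensor positions does better; here Z8, Z11, Z13 are left uncovered.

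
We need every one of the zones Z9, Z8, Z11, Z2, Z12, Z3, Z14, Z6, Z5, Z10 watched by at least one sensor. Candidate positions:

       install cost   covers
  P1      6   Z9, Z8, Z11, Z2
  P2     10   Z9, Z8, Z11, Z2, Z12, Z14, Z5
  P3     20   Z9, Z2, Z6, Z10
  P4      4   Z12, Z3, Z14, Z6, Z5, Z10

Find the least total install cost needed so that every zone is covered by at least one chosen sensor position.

P1, P4 cover every zone at install cost 6 + 4 = 10.
Any cover uses at least 2 sensor positions; among all covering selections none totals below 10.

10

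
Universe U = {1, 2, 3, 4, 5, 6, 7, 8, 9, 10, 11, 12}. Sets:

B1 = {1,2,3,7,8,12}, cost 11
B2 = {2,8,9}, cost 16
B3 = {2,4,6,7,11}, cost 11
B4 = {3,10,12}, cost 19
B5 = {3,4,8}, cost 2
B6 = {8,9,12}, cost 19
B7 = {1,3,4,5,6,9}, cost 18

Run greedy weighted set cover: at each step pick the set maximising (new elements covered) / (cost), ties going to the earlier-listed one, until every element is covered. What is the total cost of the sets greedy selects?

Pick 1: B5 adds 3 new (3, 4, 8) at cost 2 (ratio 3/2).
Pick 2: B1 adds 4 new (1, 2, 7, 12) at cost 11 (ratio 4/11).
Pick 3: B3 adds 2 new (6, 11) at cost 11 (ratio 2/11).
Pick 4: B7 adds 2 new (5, 9) at cost 18 (ratio 2/18).
Pick 5: B4 adds 1 new (10) at cost 19 (ratio 1/19).
Greedy total cost: 2 + 11 + 11 + 18 + 19 = 61. (The true optimum is 50, so greedy overshoots here.)

61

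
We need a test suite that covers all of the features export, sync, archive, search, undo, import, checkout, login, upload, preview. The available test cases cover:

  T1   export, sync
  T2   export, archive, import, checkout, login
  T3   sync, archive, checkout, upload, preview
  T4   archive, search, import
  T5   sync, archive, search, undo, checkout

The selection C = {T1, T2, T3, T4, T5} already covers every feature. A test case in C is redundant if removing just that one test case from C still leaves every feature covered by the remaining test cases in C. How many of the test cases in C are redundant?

2

Drop T1: the rest still cover every feature — redundant.
Drop T2: login uncovered — not redundant.
Drop T3: upload, preview uncovered — not redundant.
Drop T4: the rest still cover every feature — redundant.
Drop T5: undo uncovered — not redundant.
2 redundant: T1, T4.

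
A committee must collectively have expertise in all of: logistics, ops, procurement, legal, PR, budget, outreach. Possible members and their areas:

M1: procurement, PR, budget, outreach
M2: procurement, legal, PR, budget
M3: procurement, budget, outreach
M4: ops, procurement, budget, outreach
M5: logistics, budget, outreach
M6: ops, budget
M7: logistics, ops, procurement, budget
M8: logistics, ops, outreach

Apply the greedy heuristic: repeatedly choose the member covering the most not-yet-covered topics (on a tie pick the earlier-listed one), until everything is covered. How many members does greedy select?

Pick 1: M1 covers 4 new topics (procurement, PR, budget, outreach).
Pick 2: M7 covers 2 new topics (logistics, ops).
Pick 3: M2 covers 1 new topics (legal).
Greedy uses 3 members. (The true minimum is 2.)

3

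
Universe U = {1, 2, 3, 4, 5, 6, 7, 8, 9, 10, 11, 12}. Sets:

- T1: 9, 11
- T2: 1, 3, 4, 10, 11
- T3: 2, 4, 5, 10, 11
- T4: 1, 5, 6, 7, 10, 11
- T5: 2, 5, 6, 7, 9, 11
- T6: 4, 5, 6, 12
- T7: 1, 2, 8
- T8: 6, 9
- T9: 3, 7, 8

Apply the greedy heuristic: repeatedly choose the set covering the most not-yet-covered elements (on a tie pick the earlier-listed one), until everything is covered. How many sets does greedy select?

Pick 1: T4 covers 6 new elements (1, 5, 6, 7, 10, 11).
Pick 2: T2 covers 2 new elements (3, 4).
Pick 3: T5 covers 2 new elements (2, 9).
Pick 4: T6 covers 1 new elements (12).
Pick 5: T7 covers 1 new elements (8).
Greedy uses 5 sets. (The true minimum is 4.)

5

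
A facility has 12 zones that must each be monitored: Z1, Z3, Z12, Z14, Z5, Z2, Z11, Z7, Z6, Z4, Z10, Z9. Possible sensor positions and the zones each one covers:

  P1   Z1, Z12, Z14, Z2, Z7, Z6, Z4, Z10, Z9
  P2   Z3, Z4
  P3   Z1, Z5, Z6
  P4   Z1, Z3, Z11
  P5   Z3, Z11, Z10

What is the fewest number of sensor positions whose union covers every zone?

P1, P3, P4 together cover {Z1, Z3, Z12, Z14, Z5, Z2, Z11, Z7, Z6, Z4, Z10, Z9} — every zone.
No 2 of the 5 sensor positions cover everything (all 10 pairs fall short), so 3 is minimum.

3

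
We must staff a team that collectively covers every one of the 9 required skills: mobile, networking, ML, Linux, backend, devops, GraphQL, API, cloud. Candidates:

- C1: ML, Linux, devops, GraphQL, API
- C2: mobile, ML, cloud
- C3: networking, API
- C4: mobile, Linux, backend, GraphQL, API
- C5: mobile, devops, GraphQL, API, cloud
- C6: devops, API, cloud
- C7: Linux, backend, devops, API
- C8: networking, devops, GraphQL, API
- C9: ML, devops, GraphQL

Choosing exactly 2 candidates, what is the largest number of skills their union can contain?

Choosing C1, C2 covers {mobile, ML, Linux, devops, GraphQL, API, cloud} — 7 skills.
No choice of 2 candidates does better; here networking, backend are left uncovered.

7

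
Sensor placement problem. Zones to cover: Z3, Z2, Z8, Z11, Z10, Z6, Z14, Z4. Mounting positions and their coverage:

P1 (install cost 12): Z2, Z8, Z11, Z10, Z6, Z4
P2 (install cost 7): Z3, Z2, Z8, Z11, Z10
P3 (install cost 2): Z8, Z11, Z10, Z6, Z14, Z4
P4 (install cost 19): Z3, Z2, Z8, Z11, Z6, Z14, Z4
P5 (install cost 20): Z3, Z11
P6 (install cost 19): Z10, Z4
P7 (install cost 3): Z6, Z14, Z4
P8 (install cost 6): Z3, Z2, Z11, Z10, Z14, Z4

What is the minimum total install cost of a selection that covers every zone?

8

P3, P8 cover every zone at install cost 2 + 6 = 8.
Any cover uses at least 2 sensor positions; among all covering selections none totals below 8.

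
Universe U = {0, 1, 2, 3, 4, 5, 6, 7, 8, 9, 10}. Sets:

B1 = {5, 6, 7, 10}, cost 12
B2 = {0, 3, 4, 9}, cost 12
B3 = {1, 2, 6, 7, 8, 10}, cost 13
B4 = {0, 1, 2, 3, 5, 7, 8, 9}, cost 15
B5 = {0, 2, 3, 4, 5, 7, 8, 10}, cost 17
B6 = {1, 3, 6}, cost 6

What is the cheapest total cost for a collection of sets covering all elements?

B2, B5, B6 cover every element at cost 12 + 17 + 6 = 35.
Any cover uses at least 3 sets; among all covering selections none totals below 35.
Greedy by coverage-per-cost would pick B4, B1, B2 for 39 — worse than the optimum 35.

35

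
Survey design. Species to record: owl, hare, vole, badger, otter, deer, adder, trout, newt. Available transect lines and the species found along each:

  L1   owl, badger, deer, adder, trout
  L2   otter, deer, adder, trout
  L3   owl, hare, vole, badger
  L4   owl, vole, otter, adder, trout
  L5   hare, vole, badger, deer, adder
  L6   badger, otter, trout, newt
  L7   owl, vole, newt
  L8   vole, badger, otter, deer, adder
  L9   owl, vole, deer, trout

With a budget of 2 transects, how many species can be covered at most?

8

Choosing L2, L3 covers {owl, hare, vole, badger, otter, deer, adder, trout} — 8 species.
No choice of 2 transects does better; here newt is left uncovered.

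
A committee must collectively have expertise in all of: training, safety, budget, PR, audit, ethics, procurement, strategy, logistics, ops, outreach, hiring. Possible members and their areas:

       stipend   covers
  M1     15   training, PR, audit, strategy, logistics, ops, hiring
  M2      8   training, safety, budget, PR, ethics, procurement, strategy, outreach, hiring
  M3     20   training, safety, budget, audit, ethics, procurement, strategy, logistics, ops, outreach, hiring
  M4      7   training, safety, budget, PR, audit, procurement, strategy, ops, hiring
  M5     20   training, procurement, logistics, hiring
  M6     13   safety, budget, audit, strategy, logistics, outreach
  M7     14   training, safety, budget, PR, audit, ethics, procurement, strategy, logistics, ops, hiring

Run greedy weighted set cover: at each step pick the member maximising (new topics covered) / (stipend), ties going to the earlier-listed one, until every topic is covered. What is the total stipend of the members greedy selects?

28

Pick 1: M4 adds 9 new (training, safety, budget, PR, audit, procurement, strategy, ops, hiring) at stipend 7 (ratio 9/7).
Pick 2: M2 adds 2 new (ethics, outreach) at stipend 8 (ratio 2/8).
Pick 3: M6 adds 1 new (logistics) at stipend 13 (ratio 1/13).
Greedy total stipend: 7 + 8 + 13 = 28. (The true optimum is 22, so greedy overshoots here.)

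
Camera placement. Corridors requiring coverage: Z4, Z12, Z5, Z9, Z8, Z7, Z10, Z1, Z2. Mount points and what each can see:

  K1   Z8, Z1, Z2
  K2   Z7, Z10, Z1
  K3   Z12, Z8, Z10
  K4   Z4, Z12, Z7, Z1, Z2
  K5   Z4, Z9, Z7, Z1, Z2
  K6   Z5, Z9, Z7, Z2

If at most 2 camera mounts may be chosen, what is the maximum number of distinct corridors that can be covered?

Choosing K3, K5 covers {Z4, Z12, Z9, Z8, Z7, Z10, Z1, Z2} — 8 corridors.
No choice of 2 camera mounts does better; here Z5 is left uncovered.

8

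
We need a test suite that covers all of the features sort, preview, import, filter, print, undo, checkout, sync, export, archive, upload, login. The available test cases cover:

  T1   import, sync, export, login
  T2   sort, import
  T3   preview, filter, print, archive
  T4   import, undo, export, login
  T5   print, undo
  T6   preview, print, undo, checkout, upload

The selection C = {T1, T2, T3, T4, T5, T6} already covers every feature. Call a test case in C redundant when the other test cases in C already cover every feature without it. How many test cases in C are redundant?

Drop T1: sync uncovered — not redundant.
Drop T2: sort uncovered — not redundant.
Drop T3: filter, archive uncovered — not redundant.
Drop T4: the rest still cover every feature — redundant.
Drop T5: the rest still cover every feature — redundant.
Drop T6: checkout, upload uncovered — not redundant.
2 redundant: T4, T5.

2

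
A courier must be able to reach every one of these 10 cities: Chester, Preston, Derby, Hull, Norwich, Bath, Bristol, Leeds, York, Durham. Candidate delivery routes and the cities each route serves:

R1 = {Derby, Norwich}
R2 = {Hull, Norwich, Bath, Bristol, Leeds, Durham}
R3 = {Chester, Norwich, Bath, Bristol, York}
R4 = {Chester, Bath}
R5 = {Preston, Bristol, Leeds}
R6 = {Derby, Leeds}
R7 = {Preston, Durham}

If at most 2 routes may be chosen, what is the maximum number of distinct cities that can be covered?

Choosing R2, R3 covers {Chester, Hull, Norwich, Bath, Bristol, Leeds, York, Durham} — 8 cities.
No choice of 2 routes does better; here Preston, Derby are left uncovered.

8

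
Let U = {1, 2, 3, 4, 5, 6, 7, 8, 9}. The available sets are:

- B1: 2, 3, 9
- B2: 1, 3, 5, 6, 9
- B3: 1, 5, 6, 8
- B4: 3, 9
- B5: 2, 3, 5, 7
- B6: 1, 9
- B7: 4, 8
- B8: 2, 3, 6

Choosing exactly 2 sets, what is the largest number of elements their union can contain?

7

Choosing B1, B3 covers {1, 2, 3, 5, 6, 8, 9} — 7 elements.
No choice of 2 sets does better; here 4, 7 are left uncovered.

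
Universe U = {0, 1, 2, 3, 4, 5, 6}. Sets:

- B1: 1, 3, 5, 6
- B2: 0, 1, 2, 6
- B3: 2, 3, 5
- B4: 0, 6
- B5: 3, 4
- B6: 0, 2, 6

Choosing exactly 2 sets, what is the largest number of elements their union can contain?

6

Choosing B1, B2 covers {0, 1, 2, 3, 5, 6} — 6 elements.
No choice of 2 sets does better; here 4 is left uncovered.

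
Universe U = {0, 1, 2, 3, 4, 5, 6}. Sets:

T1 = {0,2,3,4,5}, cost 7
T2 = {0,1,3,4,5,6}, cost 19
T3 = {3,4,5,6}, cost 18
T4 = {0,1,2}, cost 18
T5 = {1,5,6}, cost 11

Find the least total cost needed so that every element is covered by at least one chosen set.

18

T1, T5 cover every element at cost 7 + 11 = 18.
Any cover uses at least 2 sets; among all covering selections none totals below 18.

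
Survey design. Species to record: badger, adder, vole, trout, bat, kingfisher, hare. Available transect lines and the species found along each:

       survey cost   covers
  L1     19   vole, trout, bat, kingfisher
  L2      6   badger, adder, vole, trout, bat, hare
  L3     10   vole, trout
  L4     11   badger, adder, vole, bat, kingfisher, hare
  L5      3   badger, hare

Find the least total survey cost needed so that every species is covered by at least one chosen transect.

L2, L4 cover every species at survey cost 6 + 11 = 17.
Any cover uses at least 2 transects; among all covering selections none totals below 17.

17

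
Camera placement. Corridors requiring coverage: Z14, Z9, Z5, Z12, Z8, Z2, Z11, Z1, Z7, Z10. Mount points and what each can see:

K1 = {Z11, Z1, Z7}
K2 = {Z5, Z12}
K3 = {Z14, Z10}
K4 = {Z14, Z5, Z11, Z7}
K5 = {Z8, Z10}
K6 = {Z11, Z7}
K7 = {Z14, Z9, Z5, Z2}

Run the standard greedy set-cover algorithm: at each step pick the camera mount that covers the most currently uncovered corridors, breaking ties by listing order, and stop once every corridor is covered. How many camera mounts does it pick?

Pick 1: K4 covers 4 new corridors (Z14, Z5, Z11, Z7).
Pick 2: K5 covers 2 new corridors (Z8, Z10).
Pick 3: K7 covers 2 new corridors (Z9, Z2).
Pick 4: K1 covers 1 new corridors (Z1).
Pick 5: K2 covers 1 new corridors (Z12).
Greedy uses 5 camera mounts. (The true minimum is 4.)

5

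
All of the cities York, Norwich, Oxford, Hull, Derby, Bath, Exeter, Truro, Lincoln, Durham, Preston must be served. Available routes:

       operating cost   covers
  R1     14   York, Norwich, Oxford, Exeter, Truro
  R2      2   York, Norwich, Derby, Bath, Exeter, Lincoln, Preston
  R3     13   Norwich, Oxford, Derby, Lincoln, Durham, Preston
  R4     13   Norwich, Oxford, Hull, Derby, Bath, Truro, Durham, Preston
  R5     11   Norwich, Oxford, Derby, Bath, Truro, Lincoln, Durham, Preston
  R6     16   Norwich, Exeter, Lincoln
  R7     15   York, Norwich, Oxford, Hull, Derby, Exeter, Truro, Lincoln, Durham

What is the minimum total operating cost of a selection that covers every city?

15

R2, R4 cover every city at operating cost 2 + 13 = 15.
Any cover uses at least 2 routes; among all covering selections none totals below 15.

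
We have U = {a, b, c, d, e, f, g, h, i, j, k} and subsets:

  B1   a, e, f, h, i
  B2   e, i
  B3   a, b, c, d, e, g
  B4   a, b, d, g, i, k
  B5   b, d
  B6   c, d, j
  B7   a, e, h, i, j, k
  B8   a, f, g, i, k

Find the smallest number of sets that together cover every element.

B1, B3, B7 together cover {a, b, c, d, e, f, g, h, i, j, k} — every element.
No 2 of the 8 sets cover everything (all 28 pairs fall short), so 3 is minimum.

3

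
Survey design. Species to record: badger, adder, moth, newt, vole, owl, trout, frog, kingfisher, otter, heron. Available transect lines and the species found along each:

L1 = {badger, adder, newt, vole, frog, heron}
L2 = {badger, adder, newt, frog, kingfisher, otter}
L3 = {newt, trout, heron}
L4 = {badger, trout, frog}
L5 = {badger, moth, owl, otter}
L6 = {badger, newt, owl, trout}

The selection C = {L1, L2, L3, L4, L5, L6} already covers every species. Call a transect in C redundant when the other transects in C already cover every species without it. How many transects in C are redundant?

3

Drop L1: vole uncovered — not redundant.
Drop L2: kingfisher uncovered — not redundant.
Drop L3: the rest still cover every species — redundant.
Drop L4: the rest still cover every species — redundant.
Drop L5: moth uncovered — not redundant.
Drop L6: the rest still cover every species — redundant.
3 redundant: L3, L4, L6.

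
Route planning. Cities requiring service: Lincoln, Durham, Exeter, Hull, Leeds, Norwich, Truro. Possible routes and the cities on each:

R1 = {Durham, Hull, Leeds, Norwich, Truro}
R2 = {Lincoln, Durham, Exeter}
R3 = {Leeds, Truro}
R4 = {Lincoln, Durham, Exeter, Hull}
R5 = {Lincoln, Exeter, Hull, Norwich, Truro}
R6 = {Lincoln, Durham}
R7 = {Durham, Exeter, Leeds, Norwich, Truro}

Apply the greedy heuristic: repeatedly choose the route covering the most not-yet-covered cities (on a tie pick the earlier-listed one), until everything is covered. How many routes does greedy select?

Pick 1: R1 covers 5 new cities (Durham, Hull, Leeds, Norwich, Truro).
Pick 2: R2 covers 2 new cities (Lincoln, Exeter).
Greedy uses 2 routes.

2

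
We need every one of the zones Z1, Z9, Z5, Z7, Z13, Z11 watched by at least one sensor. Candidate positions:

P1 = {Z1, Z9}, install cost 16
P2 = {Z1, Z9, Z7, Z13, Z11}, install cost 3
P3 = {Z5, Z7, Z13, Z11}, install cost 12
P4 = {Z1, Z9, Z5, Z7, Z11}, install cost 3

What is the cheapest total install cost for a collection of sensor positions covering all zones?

6

P2, P4 cover every zone at install cost 3 + 3 = 6.
Any cover uses at least 2 sensor positions; among all covering selections none totals below 6.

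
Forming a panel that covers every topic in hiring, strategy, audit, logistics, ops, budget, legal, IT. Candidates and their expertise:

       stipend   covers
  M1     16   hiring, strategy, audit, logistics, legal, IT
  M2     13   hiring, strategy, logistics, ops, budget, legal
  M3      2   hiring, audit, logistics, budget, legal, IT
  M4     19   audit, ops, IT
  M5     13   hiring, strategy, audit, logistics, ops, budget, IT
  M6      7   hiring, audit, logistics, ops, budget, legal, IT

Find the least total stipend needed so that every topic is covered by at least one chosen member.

15

M2, M3 cover every topic at stipend 13 + 2 = 15.
Any cover uses at least 2 members; among all covering selections none totals below 15.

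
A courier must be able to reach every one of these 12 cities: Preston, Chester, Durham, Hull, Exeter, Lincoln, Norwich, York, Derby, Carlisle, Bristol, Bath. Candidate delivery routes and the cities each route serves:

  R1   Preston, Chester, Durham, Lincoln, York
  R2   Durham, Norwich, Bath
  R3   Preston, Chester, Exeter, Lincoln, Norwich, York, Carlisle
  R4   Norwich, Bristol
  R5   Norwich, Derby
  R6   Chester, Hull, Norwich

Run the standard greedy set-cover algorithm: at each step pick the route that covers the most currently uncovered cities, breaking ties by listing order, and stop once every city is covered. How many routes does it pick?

Pick 1: R3 covers 7 new cities (Preston, Chester, Exeter, Lincoln, Norwich, York, Carlisle).
Pick 2: R2 covers 2 new cities (Durham, Bath).
Pick 3: R4 covers 1 new cities (Bristol).
Pick 4: R5 covers 1 new cities (Derby).
Pick 5: R6 covers 1 new cities (Hull).
Greedy uses 5 routes.

5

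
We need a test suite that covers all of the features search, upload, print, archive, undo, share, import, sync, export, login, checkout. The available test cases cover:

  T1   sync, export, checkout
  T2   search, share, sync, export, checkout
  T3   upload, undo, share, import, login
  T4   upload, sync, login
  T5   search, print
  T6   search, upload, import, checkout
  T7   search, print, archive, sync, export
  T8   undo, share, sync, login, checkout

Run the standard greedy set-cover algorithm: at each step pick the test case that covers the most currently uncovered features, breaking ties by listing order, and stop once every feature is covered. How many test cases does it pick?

3

Pick 1: T2 covers 5 new features (search, share, sync, export, checkout).
Pick 2: T3 covers 4 new features (upload, undo, import, login).
Pick 3: T7 covers 2 new features (print, archive).
Greedy uses 3 test cases.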